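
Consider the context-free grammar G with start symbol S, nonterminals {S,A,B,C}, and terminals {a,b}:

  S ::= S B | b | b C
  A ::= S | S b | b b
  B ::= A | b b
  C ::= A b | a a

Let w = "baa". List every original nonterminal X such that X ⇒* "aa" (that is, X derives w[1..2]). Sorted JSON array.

Convert to CNF:
  S -> S B | T0 C | b
  A -> S B | S T0 | T0 C | T0 T0 | b
  B -> S B | S T0 | T0 C | T0 T0 | b
  C -> A T0 | T1 T1
  T0 -> b
  T1 -> a

CYK table (by increasing span), restricted to cells inside w[1..2]:
  [1..1]={T1}  "a"  orig:{}
  [2..2]={T1}  "a"  orig:{}
  [1..2]={C}  "aa"

Original NTs in T[1,2] deriving "aa": ["C"]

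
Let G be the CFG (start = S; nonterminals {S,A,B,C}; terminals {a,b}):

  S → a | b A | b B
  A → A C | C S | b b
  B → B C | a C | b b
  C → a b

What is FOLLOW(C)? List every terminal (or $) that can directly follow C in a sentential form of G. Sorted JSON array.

Compute FIRST by fixpoint:
pass 1:
  A via A→b b: +{b}
  B via B→a C: +{a}
  B via B→b b: +{b}
  C via C→a b: +{a}
  S via S→a: +{a}
  S via S→b A: +{b}
  FIRST[S]={a,b}  FIRST[A]={b}  FIRST[B]={a,b}  FIRST[C]={a}
pass 2:
  A via A→C S: +{a}
  FIRST[S]={a,b}  FIRST[A]={a,b}  FIRST[B]={a,b}  FIRST[C]={a}
pass 3: (no change)
  FIRST[S]={a,b}  FIRST[A]={a,b}  FIRST[B]={a,b}  FIRST[C]={a}

FOLLOW sets:
FOLLOW(S) := {$}
round 1:
  A→A C: FOLLOW(A) ⊇ FIRST(C) = {a}; new: +{a}
  A→A C: FOLLOW(C) ⊇ FOLLOW(A) ⊇ {a}; new: +{a}
  A→C S: FOLLOW(C) ⊇ FIRST(S) = {a,b}; new: +{b}
  A→C S: FOLLOW(S) ⊇ FOLLOW(A) ⊇ {a}; new: +{a}
  B→B C: FOLLOW(B) ⊇ FIRST(C) = {a}; new: +{a}
  S→b A: FOLLOW(A) ⊇ FOLLOW(S) ⊇ {$,a}; new: +{$}
  S→b B: FOLLOW(B) ⊇ FOLLOW(S) ⊇ {$,a}; new: +{$}
  FOLLOW(S)={$,a}  FOLLOW(A)={$,a}  FOLLOW(B)={$,a}  FOLLOW(C)={a,b}
round 2:
  A→A C: FOLLOW(C) ⊇ FOLLOW(A) ⊇ {$,a}; new: +{$}
  FOLLOW(S)={$,a}  FOLLOW(A)={$,a}  FOLLOW(B)={$,a}  FOLLOW(C)={$,a,b}
round 3: (stable)
  FOLLOW(S)={$,a}  FOLLOW(A)={$,a}  FOLLOW(B)={$,a}  FOLLOW(C)={$,a,b}

FOLLOW(C) = ["$", "a", "b"]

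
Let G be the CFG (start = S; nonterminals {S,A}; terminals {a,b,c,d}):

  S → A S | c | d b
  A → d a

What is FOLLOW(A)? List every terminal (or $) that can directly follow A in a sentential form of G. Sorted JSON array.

FIRST sets, iterate to fixpoint:
pass 1:
  A via A→d a: +{d}
  S via S→A S: +{d}
  S via S→c: +{c}
  FIRST[S]={c,d}  FIRST[A]={d}
pass 2: (no change)
  FIRST[S]={c,d}  FIRST[A]={d}

Compute FOLLOW by fixpoint:
initialize: $ ∈ FOLLOW(S)
[1]
  S→A S: FOLLOW(A) ⊇ FIRST(S) = {c,d}; new: +{c,d}
  FOLLOW[S]={$}  FOLLOW[A]={c,d}
[2] (stable)
  FOLLOW[S]={$}  FOLLOW[A]={c,d}

FOLLOW(A) = ["c", "d"]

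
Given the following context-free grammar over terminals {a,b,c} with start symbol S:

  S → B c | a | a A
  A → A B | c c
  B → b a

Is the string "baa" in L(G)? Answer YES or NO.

Convert to CNF:
  S -> B T0 | T2 A | a
  A -> A B | T0 T0
  B -> T1 T2
  T0 -> c
  T1 -> b
  T2 -> a

CYK fill:
  [0..0]={T1}  "b"  orig:{}
  [1..1]={S,T2}  "a"  orig:{S}
  [2..2]={S,T2}  "a"  orig:{S}
  [0..1]={B}  "ba"
  [1..2]=∅  "aa"
  [0..2]=∅  "baa"

S ∉ T[0,2] ⇒ NO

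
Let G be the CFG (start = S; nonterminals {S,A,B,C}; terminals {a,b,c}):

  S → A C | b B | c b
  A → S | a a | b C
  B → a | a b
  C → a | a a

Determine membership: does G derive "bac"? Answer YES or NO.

Convert to CNF:
  S -> A C | T1 B | T2 T1
  A -> A C | T0 T0 | T1 B | T1 C | T2 T1
  B -> T0 T1 | a
  C -> T0 T0 | a
  T0 -> a
  T1 -> b
  T2 -> c

Fill CYK table bottom-up:
  [0..0]={T1}  "b"  orig:{}
  [1..1]={B,C,T0}  "a"  orig:{B,C}
  [2..2]={T2}  "c"  orig:{}
  [0..1]={A,S}  "ba"
  [1..2]=∅  "ac"
  [0..2]=∅  "bac"

S ∉ T[0,2] ⇒ NO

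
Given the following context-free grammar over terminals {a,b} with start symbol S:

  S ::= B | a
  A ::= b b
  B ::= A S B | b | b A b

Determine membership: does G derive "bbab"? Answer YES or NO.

Convert to CNF:
  S -> A X3 | T0 X4 | a | b
  A -> T0 T0
  B -> A X1 | T0 X2 | b
  T0 -> b
  X1 -> S B
  X2 -> A T0
  X3 -> S B
  X4 -> A T0

CYK fill:
  [0..0]={B,S,T0}  "b"  orig:{B,S}
  [1..1]={B,S,T0}  "b"  orig:{B,S}
  [2..2]={S}  "a"
  [3..3]={B,S,T0}  "b"  orig:{B,S}
  [0..1]={A,X1,X3}  "bb"  orig:{A}
  [1..2]=∅  "ba"
  [2..3]={X1,X3}  "ab"  orig:{}
  [0..2]=∅  "bba"
  [1..3]=∅  "bab"
  [0..3]={B,S}  "bbab"

S ∈ T[0,3] ⇒ YES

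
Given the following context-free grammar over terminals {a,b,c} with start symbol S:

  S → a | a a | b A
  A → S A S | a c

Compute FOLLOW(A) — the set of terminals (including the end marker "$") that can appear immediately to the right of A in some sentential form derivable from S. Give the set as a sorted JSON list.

FIRST iteration:
round 1:
  A via A→a c: +{a}
  S via S→a: +{a}
  S via S→b A: +{b}
  FIRST(S)={a,b}  FIRST(A)={a}
round 2:
  A via A→S A S: +{b}
  FIRST(S)={a,b}  FIRST(A)={a,b}
round 3: done
  FIRST(S)={a,b}  FIRST(A)={a,b}

FOLLOW iteration:
initialize: $ ∈ FOLLOW(S)
pass 1:
  A→S A S: FOLLOW(S) ⊇ FIRST(A) = {a,b}; new: +{a,b}
  A→S A S: FOLLOW(A) ⊇ FIRST(S) = {a,b}; new: +{a,b}
  S→b A: FOLLOW(A) ⊇ FOLLOW(S) ⊇ {$,a,b}; new: +{$}
  S: {$,a,b}  A: {$,a,b}
pass 2: (no change)
  S: {$,a,b}  A: {$,a,b}

FOLLOW(A) = ["$", "a", "b"]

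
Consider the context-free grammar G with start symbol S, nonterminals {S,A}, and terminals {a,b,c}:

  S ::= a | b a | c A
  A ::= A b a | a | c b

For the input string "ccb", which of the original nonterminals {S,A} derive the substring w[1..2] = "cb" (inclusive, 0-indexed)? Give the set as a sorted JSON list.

CNF form of G:
  S -> T0 T1 | T2 A | a
  A -> A X3 | T2 T0 | a
  T0 -> b
  T1 -> a
  T2 -> c
  X3 -> T0 T1

CYK table (by increasing span), restricted to cells inside w[1..2]:
  cell(1,1) c: {T2}  orig:{}
  cell(2,2) b: {T0}  orig:{}
  cell(1,2) cb: {A}

Original NTs in T[1,2] deriving "cb": ["A"]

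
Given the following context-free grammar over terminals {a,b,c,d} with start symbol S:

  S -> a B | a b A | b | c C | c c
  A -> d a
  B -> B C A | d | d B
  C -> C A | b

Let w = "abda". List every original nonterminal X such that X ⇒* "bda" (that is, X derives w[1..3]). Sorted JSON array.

CNF form of G:
  S -> T1 B | T1 X5 | T3 C | T3 T3 | b
  A -> T0 T1
  B -> B X4 | T0 B | d
  C -> C A | b
  T0 -> d
  T1 -> a
  T2 -> b
  T3 -> c
  X4 -> C A
  X5 -> T2 A

CYK table (by increasing span) (cells [i..j] with 1 ≤ i ≤ j ≤ 3 only):
  [1..1]={C,S,T2}  "b"  orig:{C,S}
  [2..2]={B,T0}  "d"  orig:{B}
  [3..3]={T1}  "a"  orig:{}
  [1..2]=∅  "bd"
  [2..3]={A}  "da"
  [1..3]={C,X4,X5}  "bda"  orig:{C}

Original NTs in T[1,3] deriving "bda": ["C"]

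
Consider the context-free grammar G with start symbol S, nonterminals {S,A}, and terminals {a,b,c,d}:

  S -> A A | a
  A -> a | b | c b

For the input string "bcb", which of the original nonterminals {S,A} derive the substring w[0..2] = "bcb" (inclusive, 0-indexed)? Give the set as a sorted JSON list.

Convert to CNF:
  S -> A A | a
  A -> T0 T1 | a | b
  T0 -> c
  T1 -> b

CYK table (by increasing span) — only the sub-triangle for w[0..2]:
  [0..0]={A,T1}  "b"  orig:{A}
  [1..1]={T0}  "c"  orig:{}
  [2..2]={A,T1}  "b"  orig:{A}
  [0..1]=∅  "bc"
  [1..2]={A}  "cb"
  [0..2]={S}  "bcb"

Original NTs in T[0,2] deriving "bcb": ["S"]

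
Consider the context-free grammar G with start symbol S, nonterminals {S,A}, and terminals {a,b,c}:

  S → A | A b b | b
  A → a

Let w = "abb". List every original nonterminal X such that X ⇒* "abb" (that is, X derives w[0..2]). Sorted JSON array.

CNF form of G:
  S -> A X1 | a | b
  A -> a
  T0 -> b
  X1 -> T0 T0

CYK fill, restricted to cells inside w[0..2]:
  [0..0]={A,S}  "a"
  [1..1]={S,T0}  "b"  orig:{S}
  [2..2]={S,T0}  "b"  orig:{S}
  [0..1]=∅  "ab"
  [1..2]={X1}  "bb"  orig:{}
  [0..2]={S}  "abb"

Original NTs in T[0,2] deriving "abb": ["S"]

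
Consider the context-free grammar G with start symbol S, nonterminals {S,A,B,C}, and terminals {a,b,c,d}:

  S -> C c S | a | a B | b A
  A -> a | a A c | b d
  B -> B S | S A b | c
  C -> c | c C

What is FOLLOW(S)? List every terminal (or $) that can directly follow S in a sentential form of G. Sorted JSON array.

FIRST sets, iterate to fixpoint:
iter 1:
  A via A→a: +{a}
  A via A→b d: +{b}
  B via B→c: +{c}
  C via C→c: +{c}
  S via S→C c S: +{c}
  S via S→a: +{a}
  S via S→b A: +{b}
  FIRST[S]={a,b,c}  FIRST[A]={a,b}  FIRST[B]={c}  FIRST[C]={c}
iter 2:
  B via B→S A b: +{a,b}
  FIRST[S]={a,b,c}  FIRST[A]={a,b}  FIRST[B]={a,b,c}  FIRST[C]={c}
iter 3: — fixpoint
  FIRST[S]={a,b,c}  FIRST[A]={a,b}  FIRST[B]={a,b,c}  FIRST[C]={c}

FOLLOW iteration:
initialize: $ ∈ FOLLOW(S)
[1]
  A→a A c: FOLLOW(A) ⊇ FIRST(c) = {c}; new: +{c}
  B→B S: FOLLOW(B) ⊇ FIRST(S) = {a,b,c}; new: +{a,b,c}
  B→B S: FOLLOW(S) ⊇ FOLLOW(B) ⊇ {a,b,c}; new: +{a,b,c}
  B→S A b: FOLLOW(A) ⊇ FIRST(b) = {b}; new: +{b}
  S→C c S: FOLLOW(C) ⊇ FIRST(c) = {c}; new: +{c}
  S→a B: FOLLOW(B) ⊇ FOLLOW(S) ⊇ {$,a,b,c}; new: +{$}
  S→b A: FOLLOW(A) ⊇ FOLLOW(S) ⊇ {$,a,b,c}; new: +{$,a}
  FOLLOW(S)={$,a,b,c}  FOLLOW(A)={$,a,b,c}  FOLLOW(B)={$,a,b,c}  FOLLOW(C)={c}
[2] done
  FOLLOW(S)={$,a,b,c}  FOLLOW(A)={$,a,b,c}  FOLLOW(B)={$,a,b,c}  FOLLOW(C)={c}

FOLLOW(S) = ["$", "a", "b", "c"]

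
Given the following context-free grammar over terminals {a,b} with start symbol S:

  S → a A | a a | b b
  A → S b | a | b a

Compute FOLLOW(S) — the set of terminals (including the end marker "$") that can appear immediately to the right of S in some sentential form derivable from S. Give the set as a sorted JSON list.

Compute FIRST by fixpoint:
round 1:
  A via A→a: +{a}
  A via A→b a: +{b}
  S via S→a A: +{a}
  S via S→b b: +{b}
  S: {a,b}  A: {a,b}
round 2: done
  S: {a,b}  A: {a,b}

FOLLOW iteration:
FOLLOW(S) := {$}
[1]
  A→S b: FOLLOW(S) ⊇ FIRST(b) = {b}; new: +{b}
  S→a A: FOLLOW(A) ⊇ FOLLOW(S) ⊇ {$,b}; new: +{$,b}
  FOLLOW(S)={$,b}  FOLLOW(A)={$,b}
[2] done
  FOLLOW(S)={$,b}  FOLLOW(A)={$,b}

FOLLOW(S) = ["$", "b"]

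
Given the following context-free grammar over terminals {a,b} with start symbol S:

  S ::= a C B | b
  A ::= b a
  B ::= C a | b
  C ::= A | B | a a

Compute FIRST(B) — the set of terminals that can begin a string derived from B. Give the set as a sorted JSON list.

FIRST iteration:
pass 1:
  A via A→b a: +{b}
  B via B→b: +{b}
  C via C→A: +{b}
  C via C→a a: +{a}
  S via S→a C B: +{a}
  S via S→b: +{b}
  S: {a,b}  A: {b}  B: {b}  C: {a,b}
pass 2:
  B via B→C a: +{a}
  S: {a,b}  A: {b}  B: {a,b}  C: {a,b}
pass 3: (no change)
  S: {a,b}  A: {b}  B: {a,b}  C: {a,b}

FIRST(B) = ["a", "b"]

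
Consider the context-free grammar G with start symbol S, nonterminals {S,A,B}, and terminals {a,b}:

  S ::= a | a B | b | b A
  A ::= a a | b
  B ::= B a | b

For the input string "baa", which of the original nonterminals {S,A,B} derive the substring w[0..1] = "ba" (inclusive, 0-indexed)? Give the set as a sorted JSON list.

Convert to CNF:
  S -> T0 B | T1 A | a | b
  A -> T0 T0 | b
  B -> B T0 | b
  T0 -> a
  T1 -> b

CYK table (by increasing span) — only the sub-triangle for w[0..1]:
  cell(0,0) b: {A,B,S,T1}  orig:{A,B,S}
  cell(1,1) a: {S,T0}  orig:{S}
  cell(0,1) ba: {B}

Original NTs in T[0,1] deriving "ba": ["B"]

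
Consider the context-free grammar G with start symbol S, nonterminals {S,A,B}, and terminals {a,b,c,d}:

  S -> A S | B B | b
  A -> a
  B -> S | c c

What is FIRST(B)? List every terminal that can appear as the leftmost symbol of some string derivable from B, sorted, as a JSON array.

Compute FIRST by fixpoint:
round 1:
  A via A→a: +{a}
  B via B→c c: +{c}
  S via S→A S: +{a}
  S via S→B B: +{c}
  S via S→b: +{b}
  FIRST(S)={a,b,c}  FIRST(A)={a}  FIRST(B)={c}
round 2:
  B via B→S: +{a,b}
  FIRST(S)={a,b,c}  FIRST(A)={a}  FIRST(B)={a,b,c}
round 3: (stable)
  FIRST(S)={a,b,c}  FIRST(A)={a}  FIRST(B)={a,b,c}

FIRST(B) = ["a", "b", "c"]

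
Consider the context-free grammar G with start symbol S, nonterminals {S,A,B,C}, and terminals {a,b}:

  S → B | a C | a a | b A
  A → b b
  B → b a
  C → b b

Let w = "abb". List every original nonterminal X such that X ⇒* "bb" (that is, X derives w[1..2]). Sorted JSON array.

Convert to CNF:
  S -> T0 A | T0 T1 | T1 C | T1 T1
  A -> T0 T0
  B -> T0 T1
  C -> T0 T0
  T0 -> b
  T1 -> a

Fill CYK table bottom-up, restricted to cells inside w[1..2]:
  [1..1]={T0}  "b"  orig:{}
  [2..2]={T0}  "b"  orig:{}
  [1..2]={A,C}  "bb"

Original NTs in T[1,2] deriving "bb": ["A", "C"]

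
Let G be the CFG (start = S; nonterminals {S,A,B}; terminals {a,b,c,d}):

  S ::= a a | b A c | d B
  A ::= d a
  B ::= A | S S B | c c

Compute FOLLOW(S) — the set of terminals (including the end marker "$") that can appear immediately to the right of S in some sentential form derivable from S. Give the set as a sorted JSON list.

FIRST iteration:
[1]
  A via A→d a: +{d}
  B via B→A: +{d}
  B via B→c c: +{c}
  S via S→a a: +{a}
  S via S→b A c: +{b}
  S via S→d B: +{d}
  S: {a,b,d}  A: {d}  B: {c,d}
[2]
  B via B→S S B: +{a,b}
  S: {a,b,d}  A: {d}  B: {a,b,c,d}
[3] — fixpoint
  S: {a,b,d}  A: {d}  B: {a,b,c,d}

Compute FOLLOW by fixpoint:
seed FOLLOW(S) with $
pass 1:
  B→S S B: FOLLOW(S) ⊇ FIRST(S) = {a,b,d}; new: +{a,b,d}
  B→S S B: FOLLOW(S) ⊇ FIRST(B) = {a,b,c,d}; new: +{c}
  S→b A c: FOLLOW(A) ⊇ FIRST(c) = {c}; new: +{c}
  S→d B: FOLLOW(B) ⊇ FOLLOW(S) ⊇ {$,a,b,c,d}; new: +{$,a,b,c,d}
  FOLLOW(S)={$,a,b,c,d}  FOLLOW(A)={c}  FOLLOW(B)={$,a,b,c,d}
pass 2:
  B→A: FOLLOW(A) ⊇ FOLLOW(B) ⊇ {$,a,b,c,d}; new: +{$,a,b,d}
  FOLLOW(S)={$,a,b,c,d}  FOLLOW(A)={$,a,b,c,d}  FOLLOW(B)={$,a,b,c,d}
pass 3: — fixpoint
  FOLLOW(S)={$,a,b,c,d}  FOLLOW(A)={$,a,b,c,d}  FOLLOW(B)={$,a,b,c,d}

FOLLOW(S) = ["$", "a", "b", "c", "d"]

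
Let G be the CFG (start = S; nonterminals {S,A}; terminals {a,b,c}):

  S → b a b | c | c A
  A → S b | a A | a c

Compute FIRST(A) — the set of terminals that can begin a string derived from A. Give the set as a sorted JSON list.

FIRST sets, iterate to fixpoint:
round 1:
  A via A→a A: +{a}
  S via S→b a b: +{b}
  S via S→c: +{c}
  FIRST[S]={b,c}  FIRST[A]={a}
round 2:
  A via A→S b: +{b,c}
  FIRST[S]={b,c}  FIRST[A]={a,b,c}
round 3: (no change)
  FIRST[S]={b,c}  FIRST[A]={a,b,c}

FIRST(A) = ["a", "b", "c"]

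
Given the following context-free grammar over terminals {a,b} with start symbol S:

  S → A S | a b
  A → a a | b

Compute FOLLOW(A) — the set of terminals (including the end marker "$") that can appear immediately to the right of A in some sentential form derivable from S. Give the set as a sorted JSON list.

FIRST sets, iterate to fixpoint:
iter 1:
  A via A→a a: +{a}
  A via A→b: +{b}
  S via S→A S: +{a,b}
  S: {a,b}  A: {a,b}
iter 2: (stable)
  S: {a,b}  A: {a,b}

FOLLOW sets:
FOLLOW(S) := {$}
round 1:
  S→A S: FOLLOW(A) ⊇ FIRST(S) = {a,b}; new: +{a,b}
  FOLLOW[S]={$}  FOLLOW[A]={a,b}
round 2: — fixpoint
  FOLLOW[S]={$}  FOLLOW[A]={a,b}

FOLLOW(A) = ["a", "b"]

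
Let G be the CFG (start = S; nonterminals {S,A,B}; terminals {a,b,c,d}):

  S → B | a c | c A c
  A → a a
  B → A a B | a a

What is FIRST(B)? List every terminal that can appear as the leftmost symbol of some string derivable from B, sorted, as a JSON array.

FIRST iteration:
[1]
  A via A→a a: +{a}
  B via B→A a B: +{a}
  S via S→B: +{a}
  S via S→c A c: +{c}
  FIRST[S]={a,c}  FIRST[A]={a}  FIRST[B]={a}
[2] (stable)
  FIRST[S]={a,c}  FIRST[A]={a}  FIRST[B]={a}

FIRST(B) = ["a"]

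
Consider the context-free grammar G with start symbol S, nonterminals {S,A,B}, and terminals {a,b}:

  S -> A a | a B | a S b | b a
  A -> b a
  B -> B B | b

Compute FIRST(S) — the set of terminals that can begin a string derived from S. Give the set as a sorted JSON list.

Compute FIRST by fixpoint:
iter 1:
  A via A→b a: +{b}
  B via B→b: +{b}
  S via S→A a: +{b}
  S via S→a B: +{a}
  FIRST[S]={a,b}  FIRST[A]={b}  FIRST[B]={b}
iter 2: (no change)
  FIRST[S]={a,b}  FIRST[A]={b}  FIRST[B]={b}

FIRST(S) = ["a", "b"]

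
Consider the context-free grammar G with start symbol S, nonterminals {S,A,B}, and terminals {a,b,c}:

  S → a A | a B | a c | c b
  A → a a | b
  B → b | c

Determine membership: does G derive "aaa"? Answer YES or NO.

CNF form of G:
  S -> T0 A | T0 B | T0 T1 | T1 T2
  A -> T0 T0 | b
  B -> b | c
  T0 -> a
  T1 -> c
  T2 -> b

CYK fill:
  cell(0,0) a: {T0}  orig:{}
  cell(1,1) a: {T0}  orig:{}
  cell(2,2) a: {T0}  orig:{}
  cell(0,1) aa: {A}
  cell(1,2) aa: {A}
  cell(0,2) aaa: {S}

S ∈ T[0,2] ⇒ YES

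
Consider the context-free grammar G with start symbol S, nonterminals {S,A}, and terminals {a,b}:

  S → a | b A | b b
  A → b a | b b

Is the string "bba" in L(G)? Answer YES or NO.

CNF form of G:
  S -> T0 A | T0 T0 | a
  A -> T0 T0 | T0 T1
  T0 -> b
  T1 -> a

CYK fill:
  [0..0]={T0}  "b"  orig:{}
  [1..1]={T0}  "b"  orig:{}
  [2..2]={S,T1}  "a"  orig:{S}
  [0..1]={A,S}  "bb"
  [1..2]={A}  "ba"
  [0..2]={S}  "bba"

S ∈ T[0,2] ⇒ YES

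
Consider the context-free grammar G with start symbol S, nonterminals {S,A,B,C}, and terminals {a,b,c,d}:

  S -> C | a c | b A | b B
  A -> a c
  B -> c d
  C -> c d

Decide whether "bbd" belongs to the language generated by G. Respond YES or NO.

CNF form of G:
  S -> T0 T1 | T1 T2 | T3 A | T3 B
  A -> T0 T1
  B -> T1 T2
  C -> T1 T2
  T0 -> a
  T1 -> c
  T2 -> d
  T3 -> b

CYK fill:
  [0..0]={T3}  "b"  orig:{}
  [1..1]={T3}  "b"  orig:{}
  [2..2]={T2}  "d"  orig:{}
  [0..1]=∅  "bb"
  [1..2]=∅  "bd"
  [0..2]=∅  "bbd"

S ∉ T[0,2] ⇒ NO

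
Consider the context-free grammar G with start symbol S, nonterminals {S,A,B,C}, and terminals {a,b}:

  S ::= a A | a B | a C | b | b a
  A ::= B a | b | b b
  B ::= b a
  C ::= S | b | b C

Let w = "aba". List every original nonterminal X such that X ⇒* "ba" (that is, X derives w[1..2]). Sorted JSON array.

Convert to CNF:
  S -> T0 A | T0 B | T0 C | T1 T0 | b
  A -> B T0 | T1 T1 | b
  B -> T1 T0
  C -> T0 A | T0 B | T0 C | T1 C | T1 T0 | b
  T0 -> a
  T1 -> b

CYK fill — only the sub-triangle for w[1..2]:
  [1..1]={A,C,S,T1}  "b"  orig:{A,C,S}
  [2..2]={T0}  "a"  orig:{}
  [1..2]={B,C,S}  "ba"

Original NTs in T[1,2] deriving "ba": ["B", "C", "S"]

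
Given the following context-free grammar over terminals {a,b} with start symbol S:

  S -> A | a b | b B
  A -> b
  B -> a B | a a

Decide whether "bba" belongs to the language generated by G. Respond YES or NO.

Convert to CNF:
  S -> T0 T1 | T1 B | b
  A -> b
  B -> T0 B | T0 T0
  T0 -> a
  T1 -> b

CYK fill:
  T[0,0] 'b' = {A,S,T1}  orig:{A,S}
  T[1,1] 'b' = {A,S,T1}  orig:{A,S}
  T[2,2] 'a' = {T0}  orig:{}
  T[0,1] 'bb' = ∅
  T[1,2] 'ba' = ∅
  T[0,2] 'bba' = ∅

S ∉ T[0,2] ⇒ NO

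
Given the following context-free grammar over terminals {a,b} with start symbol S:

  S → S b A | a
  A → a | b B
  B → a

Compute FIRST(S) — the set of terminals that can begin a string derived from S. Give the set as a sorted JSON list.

FIRST sets, iterate to fixpoint:
round 1:
  A via A→a: +{a}
  A via A→b B: +{b}
  B via B→a: +{a}
  S via S→a: +{a}
  FIRST[S]={a}  FIRST[A]={a,b}  FIRST[B]={a}
round 2: done
  FIRST[S]={a}  FIRST[A]={a,b}  FIRST[B]={a}

FIRST(S) = ["a"]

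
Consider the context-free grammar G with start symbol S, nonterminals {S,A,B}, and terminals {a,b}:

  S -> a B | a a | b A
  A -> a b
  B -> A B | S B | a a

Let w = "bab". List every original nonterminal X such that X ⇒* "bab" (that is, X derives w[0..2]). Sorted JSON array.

Convert to CNF:
  S -> T0 B | T0 T0 | T1 A
  A -> T0 T1
  B -> A B | S B | T0 T0
  T0 -> a
  T1 -> b

Fill CYK table bottom-up, restricted to cells inside w[0..2]:
  cell(0,0) b: {T1}  orig:{}
  cell(1,1) a: {T0}  orig:{}
  cell(2,2) b: {T1}  orig:{}
  cell(0,1) ba: ∅
  cell(1,2) ab: {A}
  cell(0,2) bab: {S}

Original NTs in T[0,2] deriving "bab": ["S"]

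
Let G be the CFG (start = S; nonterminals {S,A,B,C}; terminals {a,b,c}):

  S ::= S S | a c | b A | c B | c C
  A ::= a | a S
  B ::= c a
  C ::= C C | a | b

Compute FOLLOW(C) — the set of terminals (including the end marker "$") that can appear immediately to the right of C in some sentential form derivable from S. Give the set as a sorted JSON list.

FIRST iteration:
[1]
  A via A→a: +{a}
  B via B→c a: +{c}
  C via C→a: +{a}
  C via C→b: +{b}
  S via S→a c: +{a}
  S via S→b A: +{b}
  S via S→c B: +{c}
  FIRST(S)={a,b,c}  FIRST(A)={a}  FIRST(B)={c}  FIRST(C)={a,b}
[2] (no change)
  FIRST(S)={a,b,c}  FIRST(A)={a}  FIRST(B)={c}  FIRST(C)={a,b}

Compute FOLLOW by fixpoint:
initialize: $ ∈ FOLLOW(S)
[1]
  C→C C: FOLLOW(C) ⊇ FIRST(C) = {a,b}; new: +{a,b}
  S→S S: FOLLOW(S) ⊇ FIRST(S) = {a,b,c}; new: +{a,b,c}
  S→b A: FOLLOW(A) ⊇ FOLLOW(S) ⊇ {$,a,b,c}; new: +{$,a,b,c}
  S→c B: FOLLOW(B) ⊇ FOLLOW(S) ⊇ {$,a,b,c}; new: +{$,a,b,c}
  S→c C: FOLLOW(C) ⊇ FOLLOW(S) ⊇ {$,a,b,c}; new: +{$,c}
  FOLLOW[S]={$,a,b,c}  FOLLOW[A]={$,a,b,c}  FOLLOW[B]={$,a,b,c}  FOLLOW[C]={$,a,b,c}
[2] (stable)
  FOLLOW[S]={$,a,b,c}  FOLLOW[A]={$,a,b,c}  FOLLOW[B]={$,a,b,c}  FOLLOW[C]={$,a,b,c}

FOLLOW(C) = ["$", "a", "b", "c"]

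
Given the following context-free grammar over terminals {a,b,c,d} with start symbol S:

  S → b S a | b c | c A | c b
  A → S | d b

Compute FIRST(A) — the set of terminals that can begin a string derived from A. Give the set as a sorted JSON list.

FIRST sets, iterate to fixpoint:
[1]
  A via A→d b: +{d}
  S via S→b S a: +{b}
  S via S→c A: +{c}
  S: {b,c}  A: {d}
[2]
  A via A→S: +{b,c}
  S: {b,c}  A: {b,c,d}
[3] (no change)
  S: {b,c}  A: {b,c,d}

FIRST(A) = ["b", "c", "d"]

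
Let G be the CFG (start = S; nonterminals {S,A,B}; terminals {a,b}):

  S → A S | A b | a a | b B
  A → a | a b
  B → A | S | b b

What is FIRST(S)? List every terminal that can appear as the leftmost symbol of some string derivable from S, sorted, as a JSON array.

Compute FIRST by fixpoint:
pass 1:
  A via A→a: +{a}
  B via B→A: +{a}
  B via B→b b: +{b}
  S via S→A S: +{a}
  S via S→b B: +{b}
  FIRST(S)={a,b}  FIRST(A)={a}  FIRST(B)={a,b}
pass 2: (stable)
  FIRST(S)={a,b}  FIRST(A)={a}  FIRST(B)={a,b}

FIRST(S) = ["a", "b"]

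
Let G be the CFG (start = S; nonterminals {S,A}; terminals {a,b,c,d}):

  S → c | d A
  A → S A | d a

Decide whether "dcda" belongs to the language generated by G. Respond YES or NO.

CNF form of G:
  S -> T0 A | c
  A -> S A | T0 T1
  T0 -> d
  T1 -> a

CYK fill:
  T[0,0] 'd' = {T0}  orig:{}
  T[1,1] 'c' = {S}
  T[2,2] 'd' = {T0}  orig:{}
  T[3,3] 'a' = {T1}  orig:{}
  T[0,1] 'dc' = ∅
  T[1,2] 'cd' = ∅
  T[2,3] 'da' = {A}
  T[0,2] 'dcd' = ∅
  T[1,3] 'cda' = {A}
  T[0,3] 'dcda' = {S}

S ∈ T[0,3] ⇒ YES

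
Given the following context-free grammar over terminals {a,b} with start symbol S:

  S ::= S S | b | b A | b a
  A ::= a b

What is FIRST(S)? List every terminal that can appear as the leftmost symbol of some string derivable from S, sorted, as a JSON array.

FIRST iteration:
round 1:
  A via A→a b: +{a}
  S via S→b: +{b}
  FIRST(S)={b}  FIRST(A)={a}
round 2: done
  FIRST(S)={b}  FIRST(A)={a}

FIRST(S) = ["b"]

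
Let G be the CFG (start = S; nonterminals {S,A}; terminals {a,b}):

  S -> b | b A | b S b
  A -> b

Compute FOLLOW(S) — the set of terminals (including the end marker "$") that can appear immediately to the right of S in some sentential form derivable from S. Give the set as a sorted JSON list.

FIRST sets, iterate to fixpoint:
[1]
  A via A→b: +{b}
  S via S→b: +{b}
  S: {b}  A: {b}
[2] (no change)
  S: {b}  A: {b}

FOLLOW iteration:
initialize: $ ∈ FOLLOW(S)
round 1:
  S→b A: FOLLOW(A) ⊇ FOLLOW(S) ⊇ {$}; new: +{$}
  S→b S b: FOLLOW(S) ⊇ FIRST(b) = {b}; new: +{b}
  FOLLOW[S]={$,b}  FOLLOW[A]={$}
round 2:
  S→b A: FOLLOW(A) ⊇ FOLLOW(S) ⊇ {$,b}; new: +{b}
  FOLLOW[S]={$,b}  FOLLOW[A]={$,b}
round 3: — fixpoint
  FOLLOW[S]={$,b}  FOLLOW[A]={$,b}

FOLLOW(S) = ["$", "b"]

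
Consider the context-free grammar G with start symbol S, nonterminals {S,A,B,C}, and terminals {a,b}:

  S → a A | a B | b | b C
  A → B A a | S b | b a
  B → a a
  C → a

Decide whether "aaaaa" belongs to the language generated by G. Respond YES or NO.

CNF form of G:
  S -> T0 A | T0 B | T1 C | b
  A -> B X2 | S T1 | T1 T0
  B -> T0 T0
  C -> a
  T0 -> a
  T1 -> b
  X2 -> A T0

Fill CYK table bottom-up:
  cell(0,0) a: {C,T0}  orig:{C}
  cell(1,1) a: {C,T0}  orig:{C}
  cell(2,2) a: {C,T0}  orig:{C}
  cell(3,3) a: {C,T0}  orig:{C}
  cell(4,4) a: {C,T0}  orig:{C}
  cell(0,1) aa: {B}
  cell(1,2) aa: {B}
  cell(2,3) aa: {B}
  cell(3,4) aa: {B}
  cell(0,2) aaa: {S}
  cell(1,3) aaa: {S}
  cell(2,4) aaa: {S}
  cell(0,3) aaaa: ∅
  cell(1,4) aaaa: ∅
  cell(0,4) aaaaa: ∅

S ∉ T[0,4] ⇒ NO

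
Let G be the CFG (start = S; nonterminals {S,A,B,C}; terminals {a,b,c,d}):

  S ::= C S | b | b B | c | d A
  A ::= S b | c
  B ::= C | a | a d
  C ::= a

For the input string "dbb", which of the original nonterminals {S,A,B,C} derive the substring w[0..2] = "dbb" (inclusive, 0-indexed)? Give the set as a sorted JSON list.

Convert to CNF:
  S -> C S | T0 B | T2 A | b | c
  A -> S T0 | c
  B -> T1 T2 | a
  C -> a
  T0 -> b
  T1 -> a
  T2 -> d

CYK table (by increasing span) (cells [i..j] with 0 ≤ i ≤ j ≤ 2 only):
  T[0,0] 'd' = {T2}  orig:{}
  T[1,1] 'b' = {S,T0}  orig:{S}
  T[2,2] 'b' = {S,T0}  orig:{S}
  T[0,1] 'db' = ∅
  T[1,2] 'bb' = {A}
  T[0,2] 'dbb' = {S}

Original NTs in T[0,2] deriving "dbb": ["S"]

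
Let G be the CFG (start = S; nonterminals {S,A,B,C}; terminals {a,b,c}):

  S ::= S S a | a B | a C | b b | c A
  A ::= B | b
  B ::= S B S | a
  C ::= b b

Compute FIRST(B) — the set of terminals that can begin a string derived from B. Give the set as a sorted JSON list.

Compute FIRST by fixpoint:
iter 1:
  A via A→b: +{b}
  B via B→a: +{a}
  C via C→b b: +{b}
  S via S→a B: +{a}
  S via S→b b: +{b}
  S via S→c A: +{c}
  S: {a,b,c}  A: {b}  B: {a}  C: {b}
iter 2:
  A via A→B: +{a}
  B via B→S B S: +{b,c}
  S: {a,b,c}  A: {a,b}  B: {a,b,c}  C: {b}
iter 3:
  A via A→B: +{c}
  S: {a,b,c}  A: {a,b,c}  B: {a,b,c}  C: {b}
iter 4: — fixpoint
  S: {a,b,c}  A: {a,b,c}  B: {a,b,c}  C: {b}

FIRST(B) = ["a", "b", "c"]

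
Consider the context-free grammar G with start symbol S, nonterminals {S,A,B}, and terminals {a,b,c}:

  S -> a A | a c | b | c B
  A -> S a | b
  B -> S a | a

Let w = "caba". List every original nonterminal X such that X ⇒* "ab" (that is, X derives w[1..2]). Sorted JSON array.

CNF form of G:
  S -> T0 A | T0 T1 | T1 B | b
  A -> S T0 | b
  B -> S T0 | a
  T0 -> a
  T1 -> c

CYK table (by increasing span) (cells [i..j] with 1 ≤ i ≤ j ≤ 2 only):
  cell(1,1) a: {B,T0}  orig:{B}
  cell(2,2) b: {A,S}
  cell(1,2) ab: {S}

Original NTs in T[1,2] deriving "ab": ["S"]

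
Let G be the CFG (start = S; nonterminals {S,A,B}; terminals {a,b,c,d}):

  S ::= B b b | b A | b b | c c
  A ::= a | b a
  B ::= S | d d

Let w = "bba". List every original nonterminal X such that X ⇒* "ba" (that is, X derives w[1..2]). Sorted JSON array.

CNF form of G:
  S -> B X5 | T0 A | T0 T0 | T2 T2
  A -> T0 T1 | a
  B -> B X4 | T0 A | T0 T0 | T2 T2 | T3 T3
  T0 -> b
  T1 -> a
  T2 -> c
  T3 -> d
  X4 -> T0 T0
  X5 -> T0 T0

Fill CYK table bottom-up — only the sub-triangle for w[1..2]:
  T[1,1] 'b' = {T0}  orig:{}
  T[2,2] 'a' = {A,T1}  orig:{A}
  T[1,2] 'ba' = {A,B,S}

Original NTs in T[1,2] deriving "ba": ["A", "B", "S"]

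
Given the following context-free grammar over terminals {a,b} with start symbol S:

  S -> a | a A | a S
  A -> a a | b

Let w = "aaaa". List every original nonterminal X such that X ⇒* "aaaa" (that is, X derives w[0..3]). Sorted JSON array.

Convert to CNF:
  S -> T0 A | T0 S | a
  A -> T0 T0 | b
  T0 -> a

CYK fill (cells [i..j] with 0 ≤ i ≤ j ≤ 3 only):
  [0..0]={S,T0}  "a"  orig:{S}
  [1..1]={S,T0}  "a"  orig:{S}
  [2..2]={S,T0}  "a"  orig:{S}
  [3..3]={S,T0}  "a"  orig:{S}
  [0..1]={A,S}  "aa"
  [1..2]={A,S}  "aa"
  [2..3]={A,S}  "aa"
  [0..2]={S}  "aaa"
  [1..3]={S}  "aaa"
  [0..3]={S}  "aaaa"

Original NTs in T[0,3] deriving "aaaa": ["S"]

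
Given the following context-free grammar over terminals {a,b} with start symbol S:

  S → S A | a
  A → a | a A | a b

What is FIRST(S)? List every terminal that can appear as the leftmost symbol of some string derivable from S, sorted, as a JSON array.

FIRST iteration:
round 1:
  A via A→a: +{a}
  S via S→a: +{a}
  FIRST[S]={a}  FIRST[A]={a}
round 2: done
  FIRST[S]={a}  FIRST[A]={a}

FIRST(S) = ["a"]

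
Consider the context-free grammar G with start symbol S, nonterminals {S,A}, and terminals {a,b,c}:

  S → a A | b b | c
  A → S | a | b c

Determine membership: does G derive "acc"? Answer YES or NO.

CNF form of G:
  S -> T0 A | T1 T1 | c
  A -> T0 A | T1 T1 | T1 T2 | a | c
  T0 -> a
  T1 -> b
  T2 -> c

CYK table (by increasing span):
  cell(0,0) a: {A,T0}  orig:{A}
  cell(1,1) c: {A,S,T2}  orig:{A,S}
  cell(2,2) c: {A,S,T2}  orig:{A,S}
  cell(0,1) ac: {A,S}
  cell(1,2) cc: ∅
  cell(0,2) acc: ∅

S ∉ T[0,2] ⇒ NO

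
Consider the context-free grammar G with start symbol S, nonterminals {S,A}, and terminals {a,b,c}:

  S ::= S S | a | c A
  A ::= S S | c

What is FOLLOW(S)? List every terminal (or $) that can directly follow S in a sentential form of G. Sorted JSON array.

FIRST sets, iterate to fixpoint:
round 1:
  A via A→c: +{c}
  S via S→a: +{a}
  S via S→c A: +{c}
  S: {a,c}  A: {c}
round 2:
  A via A→S S: +{a}
  S: {a,c}  A: {a,c}
round 3: done
  S: {a,c}  A: {a,c}

FOLLOW iteration:
initialize: $ ∈ FOLLOW(S)
[1]
  A→S S: FOLLOW(S) ⊇ FIRST(S) = {a,c}; new: +{a,c}
  S→c A: FOLLOW(A) ⊇ FOLLOW(S) ⊇ {$,a,c}; new: +{$,a,c}
  S: {$,a,c}  A: {$,a,c}
[2] done
  S: {$,a,c}  A: {$,a,c}

FOLLOW(S) = ["$", "a", "c"]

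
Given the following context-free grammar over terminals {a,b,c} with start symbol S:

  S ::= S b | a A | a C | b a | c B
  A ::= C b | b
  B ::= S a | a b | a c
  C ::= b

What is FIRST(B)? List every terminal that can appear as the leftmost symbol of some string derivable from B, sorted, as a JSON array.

FIRST sets, iterate to fixpoint:
iter 1:
  A via A→b: +{b}
  B via B→a b: +{a}
  C via C→b: +{b}
  S via S→a A: +{a}
  S via S→b a: +{b}
  S via S→c B: +{c}
  FIRST(S)={a,b,c}  FIRST(A)={b}  FIRST(B)={a}  FIRST(C)={b}
iter 2:
  B via B→S a: +{b,c}
  FIRST(S)={a,b,c}  FIRST(A)={b}  FIRST(B)={a,b,c}  FIRST(C)={b}
iter 3: (no change)
  FIRST(S)={a,b,c}  FIRST(A)={b}  FIRST(B)={a,b,c}  FIRST(C)={b}

FIRST(B) = ["a", "b", "c"]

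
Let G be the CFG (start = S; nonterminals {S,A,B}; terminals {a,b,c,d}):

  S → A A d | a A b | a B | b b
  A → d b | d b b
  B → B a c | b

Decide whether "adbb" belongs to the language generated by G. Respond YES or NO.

CNF form of G:
  S -> A X6 | T1 T1 | T2 B | T2 X7
  A -> T0 T1 | T0 X4
  B -> B X5 | b
  T0 -> d
  T1 -> b
  T2 -> a
  T3 -> c
  X4 -> T1 T1
  X5 -> T2 T3
  X6 -> A T0
  X7 -> A T1

Fill CYK table bottom-up:
  cell(0,0) a: {T2}  orig:{}
  cell(1,1) d: {T0}  orig:{}
  cell(2,2) b: {B,T1}  orig:{B}
  cell(3,3) b: {B,T1}  orig:{B}
  cell(0,1) ad: ∅
  cell(1,2) db: {A}
  cell(2,3) bb: {S,X4}  orig:{S}
  cell(0,2) adb: ∅
  cell(1,3) dbb: {A,X7}  orig:{A}
  cell(0,3) adbb: {S}

S ∈ T[0,3] ⇒ YES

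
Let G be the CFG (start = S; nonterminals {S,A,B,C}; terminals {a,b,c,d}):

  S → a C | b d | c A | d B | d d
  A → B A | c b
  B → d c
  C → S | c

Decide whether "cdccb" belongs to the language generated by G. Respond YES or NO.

Convert to CNF:
  S -> T0 A | T1 T2 | T2 B | T2 T2 | T3 C
  A -> B A | T0 T1
  B -> T2 T0
  C -> T0 A | T1 T2 | T2 B | T2 T2 | T3 C | c
  T0 -> c
  T1 -> b
  T2 -> d
  T3 -> a

CYK fill:
  cell(0,0) c: {C,T0}  orig:{C}
  cell(1,1) d: {T2}  orig:{}
  cell(2,2) c: {C,T0}  orig:{C}
  cell(3,3) c: {C,T0}  orig:{C}
  cell(4,4) b: {T1}  orig:{}
  cell(0,1) cd: ∅
  cell(1,2) dc: {B}
  cell(2,3) cc: ∅
  cell(3,4) cb: {A}
  cell(0,2) cdc: ∅
  cell(1,3) dcc: ∅
  cell(2,4) ccb: {C,S}
  cell(0,3) cdcc: ∅
  cell(1,4) dccb: {A}
  cell(0,4) cdccb: {C,S}

S ∈ T[0,4] ⇒ YES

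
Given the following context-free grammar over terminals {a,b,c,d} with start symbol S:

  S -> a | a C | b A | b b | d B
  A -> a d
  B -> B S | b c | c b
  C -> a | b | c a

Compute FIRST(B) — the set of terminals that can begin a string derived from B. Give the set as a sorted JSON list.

FIRST iteration:
[1]
  A via A→a d: +{a}
  B via B→b c: +{b}
  B via B→c b: +{c}
  C via C→a: +{a}
  C via C→b: +{b}
  C via C→c a: +{c}
  S via S→a: +{a}
  S via S→b A: +{b}
  S via S→d B: +{d}
  FIRST[S]={a,b,d}  FIRST[A]={a}  FIRST[B]={b,c}  FIRST[C]={a,b,c}
[2] — fixpoint
  FIRST[S]={a,b,d}  FIRST[A]={a}  FIRST[B]={b,c}  FIRST[C]={a,b,c}

FIRST(B) = ["b", "c"]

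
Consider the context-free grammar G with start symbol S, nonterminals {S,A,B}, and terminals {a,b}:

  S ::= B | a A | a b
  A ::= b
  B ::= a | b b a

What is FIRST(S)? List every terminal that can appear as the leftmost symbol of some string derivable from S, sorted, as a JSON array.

Compute FIRST by fixpoint:
[1]
  A via A→b: +{b}
  B via B→a: +{a}
  B via B→b b a: +{b}
  S via S→B: +{a,b}
  S: {a,b}  A: {b}  B: {a,b}
[2] (stable)
  S: {a,b}  A: {b}  B: {a,b}

FIRST(S) = ["a", "b"]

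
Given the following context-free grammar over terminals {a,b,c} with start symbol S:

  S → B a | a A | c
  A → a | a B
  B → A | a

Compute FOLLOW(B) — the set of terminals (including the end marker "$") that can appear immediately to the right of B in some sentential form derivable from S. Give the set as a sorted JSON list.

Compute FIRST by fixpoint:
iter 1:
  A via A→a: +{a}
  B via B→A: +{a}
  S via S→B a: +{a}
  S via S→c: +{c}
  FIRST[S]={a,c}  FIRST[A]={a}  FIRST[B]={a}
iter 2: (stable)
  FIRST[S]={a,c}  FIRST[A]={a}  FIRST[B]={a}

FOLLOW iteration:
seed FOLLOW(S) with $
[1]
  S→B a: FOLLOW(B) ⊇ FIRST(a) = {a}; new: +{a}
  S→a A: FOLLOW(A) ⊇ FOLLOW(S) ⊇ {$}; new: +{$}
  S: {$}  A: {$}  B: {a}
[2]
  A→a B: FOLLOW(B) ⊇ FOLLOW(A) ⊇ {$}; new: +{$}
  B→A: FOLLOW(A) ⊇ FOLLOW(B) ⊇ {$,a}; new: +{a}
  S: {$}  A: {$,a}  B: {$,a}
[3] — fixpoint
  S: {$}  A: {$,a}  B: {$,a}

FOLLOW(B) = ["$", "a"]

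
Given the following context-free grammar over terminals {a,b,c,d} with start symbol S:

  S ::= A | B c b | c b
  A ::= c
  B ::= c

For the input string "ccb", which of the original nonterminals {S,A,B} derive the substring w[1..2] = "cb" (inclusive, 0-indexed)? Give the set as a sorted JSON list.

Convert to CNF:
  S -> B X2 | T0 T1 | c
  A -> c
  B -> c
  T0 -> c
  T1 -> b
  X2 -> T0 T1

CYK table (by increasing span), restricted to cells inside w[1..2]:
  T[1,1] 'c' = {A,B,S,T0}  orig:{A,B,S}
  T[2,2] 'b' = {T1}  orig:{}
  T[1,2] 'cb' = {S,X2}  orig:{S}

Original NTs in T[1,2] deriving "cb": ["S"]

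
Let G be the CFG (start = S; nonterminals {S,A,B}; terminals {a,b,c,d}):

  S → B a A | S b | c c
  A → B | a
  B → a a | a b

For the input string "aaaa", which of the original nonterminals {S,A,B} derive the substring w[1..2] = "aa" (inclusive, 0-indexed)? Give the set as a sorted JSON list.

CNF form of G:
  S -> B X3 | S T1 | T2 T2
  A -> T0 T0 | T0 T1 | a
  B -> T0 T0 | T0 T1
  T0 -> a
  T1 -> b
  T2 -> c
  X3 -> T0 A

CYK table (by increasing span) (cells [i..j] with 1 ≤ i ≤ j ≤ 2 only):
  cell(1,1) a: {A,T0}  orig:{A}
  cell(2,2) a: {A,T0}  orig:{A}
  cell(1,2) aa: {A,B,X3}  orig:{A,B}

Original NTs in T[1,2] deriving "aa": ["A", "B"]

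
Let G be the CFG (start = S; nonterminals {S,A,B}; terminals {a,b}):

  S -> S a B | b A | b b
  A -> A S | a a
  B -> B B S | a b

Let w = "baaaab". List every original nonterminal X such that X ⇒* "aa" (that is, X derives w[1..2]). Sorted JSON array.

Convert to CNF:
  S -> S X3 | T1 A | T1 T1
  A -> A S | T0 T0
  B -> B X2 | T0 T1
  T0 -> a
  T1 -> b
  X2 -> B S
  X3 -> T0 B

CYK table (by increasing span), restricted to cells inside w[1..2]:
  T[1,1] 'a' = {T0}  orig:{}
  T[2,2] 'a' = {T0}  orig:{}
  T[1,2] 'aa' = {A}

Original NTs in T[1,2] deriving "aa": ["A"]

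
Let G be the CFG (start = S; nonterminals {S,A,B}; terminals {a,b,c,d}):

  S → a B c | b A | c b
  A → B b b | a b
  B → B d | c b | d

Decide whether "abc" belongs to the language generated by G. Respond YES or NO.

Convert to CNF:
  S -> T0 A | T1 X5 | T3 T0
  A -> B X4 | T1 T0
  B -> B T2 | T3 T0 | d
  T0 -> b
  T1 -> a
  T2 -> d
  T3 -> c
  X4 -> T0 T0
  X5 -> B T3

CYK fill:
  T[0,0] 'a' = {T1}  orig:{}
  T[1,1] 'b' = {T0}  orig:{}
  T[2,2] 'c' = {T3}  orig:{}
  T[0,1] 'ab' = {A}
  T[1,2] 'bc' = ∅
  T[0,2] 'abc' = ∅

S ∉ T[0,2] ⇒ NO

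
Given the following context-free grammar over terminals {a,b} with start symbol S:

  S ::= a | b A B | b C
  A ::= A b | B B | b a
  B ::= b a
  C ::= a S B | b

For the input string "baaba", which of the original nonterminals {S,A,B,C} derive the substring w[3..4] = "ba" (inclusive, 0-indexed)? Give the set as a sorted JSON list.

Convert to CNF:
  S -> T0 C | T0 X3 | a
  A -> A T0 | B B | T0 T1
  B -> T0 T1
  C -> T1 X2 | b
  T0 -> b
  T1 -> a
  X2 -> S B
  X3 -> A B

CYK table (by increasing span), restricted to cells inside w[3..4]:
  T[3,3] 'b' = {C,T0}  orig:{C}
  T[4,4] 'a' = {S,T1}  orig:{S}
  T[3,4] 'ba' = {A,B}

Original NTs in T[3,4] deriving "ba": ["A", "B"]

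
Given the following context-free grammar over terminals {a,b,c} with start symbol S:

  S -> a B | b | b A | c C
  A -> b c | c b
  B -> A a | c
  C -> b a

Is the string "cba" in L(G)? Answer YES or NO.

Convert to CNF:
  S -> T0 A | T1 C | T2 B | b
  A -> T0 T1 | T1 T0
  B -> A T2 | c
  C -> T0 T2
  T0 -> b
  T1 -> c
  T2 -> a

Fill CYK table bottom-up:
  cell(0,0) c: {B,T1}  orig:{B}
  cell(1,1) b: {S,T0}  orig:{S}
  cell(2,2) a: {T2}  orig:{}
  cell(0,1) cb: {A}
  cell(1,2) ba: {C}
  cell(0,2) cba: {B,S}

S ∈ T[0,2] ⇒ YES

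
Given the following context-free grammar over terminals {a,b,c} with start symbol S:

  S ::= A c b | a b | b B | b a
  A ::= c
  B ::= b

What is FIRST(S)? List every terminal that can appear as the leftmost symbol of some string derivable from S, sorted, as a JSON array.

Compute FIRST by fixpoint:
round 1:
  A via A→c: +{c}
  B via B→b: +{b}
  S via S→A c b: +{c}
  S via S→a b: +{a}
  S via S→b B: +{b}
  FIRST(S)={a,b,c}  FIRST(A)={c}  FIRST(B)={b}
round 2: done
  FIRST(S)={a,b,c}  FIRST(A)={c}  FIRST(B)={b}

FIRST(S) = ["a", "b", "c"]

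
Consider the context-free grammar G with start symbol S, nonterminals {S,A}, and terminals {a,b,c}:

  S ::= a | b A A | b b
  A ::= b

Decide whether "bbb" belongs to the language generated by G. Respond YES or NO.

Convert to CNF:
  S -> T0 T0 | T0 X1 | a
  A -> b
  T0 -> b
  X1 -> A A

Fill CYK table bottom-up:
  cell(0,0) b: {A,T0}  orig:{A}
  cell(1,1) b: {A,T0}  orig:{A}
  cell(2,2) b: {A,T0}  orig:{A}
  cell(0,1) bb: {S,X1}  orig:{S}
  cell(1,2) bb: {S,X1}  orig:{S}
  cell(0,2) bbb: {S}

S ∈ T[0,2] ⇒ YES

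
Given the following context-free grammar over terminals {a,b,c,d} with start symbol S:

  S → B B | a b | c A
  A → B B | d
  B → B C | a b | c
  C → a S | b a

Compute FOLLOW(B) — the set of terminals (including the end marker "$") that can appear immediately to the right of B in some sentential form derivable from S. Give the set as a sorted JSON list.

FIRST sets, iterate to fixpoint:
iter 1:
  A via A→d: +{d}
  B via B→a b: +{a}
  B via B→c: +{c}
  C via C→a S: +{a}
  C via C→b a: +{b}
  S via S→B B: +{a,c}
  FIRST(S)={a,c}  FIRST(A)={d}  FIRST(B)={a,c}  FIRST(C)={a,b}
iter 2:
  A via A→B B: +{a,c}
  FIRST(S)={a,c}  FIRST(A)={a,c,d}  FIRST(B)={a,c}  FIRST(C)={a,b}
iter 3: (no change)
  FIRST(S)={a,c}  FIRST(A)={a,c,d}  FIRST(B)={a,c}  FIRST(C)={a,b}

FOLLOW sets:
initialize: $ ∈ FOLLOW(S)
iter 1:
  A→B B: FOLLOW(B) ⊇ FIRST(B) = {a,c}; new: +{a,c}
  B→B C: FOLLOW(B) ⊇ FIRST(C) = {a,b}; new: +{b}
  B→B C: FOLLOW(C) ⊇ FOLLOW(B) ⊇ {a,b,c}; new: +{a,b,c}
  C→a S: FOLLOW(S) ⊇ FOLLOW(C) ⊇ {a,b,c}; new: +{a,b,c}
  S→B B: FOLLOW(B) ⊇ FOLLOW(S) ⊇ {$,a,b,c}; new: +{$}
  S→c A: FOLLOW(A) ⊇ FOLLOW(S) ⊇ {$,a,b,c}; new: +{$,a,b,c}
  FOLLOW(S)={$,a,b,c}  FOLLOW(A)={$,a,b,c}  FOLLOW(B)={$,a,b,c}  FOLLOW(C)={a,b,c}
iter 2:
  B→B C: FOLLOW(C) ⊇ FOLLOW(B) ⊇ {$,a,b,c}; new: +{$}
  FOLLOW(S)={$,a,b,c}  FOLLOW(A)={$,a,b,c}  FOLLOW(B)={$,a,b,c}  FOLLOW(C)={$,a,b,c}
iter 3: (stable)
  FOLLOW(S)={$,a,b,c}  FOLLOW(A)={$,a,b,c}  FOLLOW(B)={$,a,b,c}  FOLLOW(C)={$,a,b,c}

FOLLOW(B) = ["$", "a", "b", "c"]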